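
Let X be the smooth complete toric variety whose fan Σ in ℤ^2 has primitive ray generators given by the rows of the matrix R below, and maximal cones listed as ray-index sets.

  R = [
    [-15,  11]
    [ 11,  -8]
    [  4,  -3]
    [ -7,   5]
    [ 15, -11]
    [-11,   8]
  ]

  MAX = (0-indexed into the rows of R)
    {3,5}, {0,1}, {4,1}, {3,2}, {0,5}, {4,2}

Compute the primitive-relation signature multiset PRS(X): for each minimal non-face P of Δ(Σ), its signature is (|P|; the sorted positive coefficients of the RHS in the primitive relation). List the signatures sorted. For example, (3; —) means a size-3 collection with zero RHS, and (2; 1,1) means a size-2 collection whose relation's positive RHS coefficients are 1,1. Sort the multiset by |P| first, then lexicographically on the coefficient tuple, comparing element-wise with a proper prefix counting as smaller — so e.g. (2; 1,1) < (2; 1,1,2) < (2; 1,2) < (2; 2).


Δ(Σ) — 6 vertices, 9 min non-faces:

  P={0,4}:  v_{0} + v_{4} = 0 ; sig = (2; —)
  P={1,5}:  v_{1} + v_{5} = 0 ; sig = (2; —)
  P={0,2}:  v_{0} + v_{2} = v_{5} ; sig = (2; 1)
  P={1,2}:  v_{1} + v_{2} = v_{4} ; sig = (2; 1)
  P={1,3}:  v_{1} + v_{3} = v_{2} ; sig = (2; 1)
  P={2,5}:  v_{2} + v_{5} = v_{3} ; sig = (2; 1)
  P={4,5}:  v_{4} + v_{5} = v_{2} ; sig = (2; 1)
  P={0,3}:  v_{0} + v_{3} = 2·v_{5} ; sig = (2; 2)
  P={3,4}:  v_{3} + v_{4} = 2·v_{2} ; sig = (2; 2)

Hence PRS(X_Σ) =
{ (2; —) ×2,  (2; 1) ×5,  (2; 2) ×2 }


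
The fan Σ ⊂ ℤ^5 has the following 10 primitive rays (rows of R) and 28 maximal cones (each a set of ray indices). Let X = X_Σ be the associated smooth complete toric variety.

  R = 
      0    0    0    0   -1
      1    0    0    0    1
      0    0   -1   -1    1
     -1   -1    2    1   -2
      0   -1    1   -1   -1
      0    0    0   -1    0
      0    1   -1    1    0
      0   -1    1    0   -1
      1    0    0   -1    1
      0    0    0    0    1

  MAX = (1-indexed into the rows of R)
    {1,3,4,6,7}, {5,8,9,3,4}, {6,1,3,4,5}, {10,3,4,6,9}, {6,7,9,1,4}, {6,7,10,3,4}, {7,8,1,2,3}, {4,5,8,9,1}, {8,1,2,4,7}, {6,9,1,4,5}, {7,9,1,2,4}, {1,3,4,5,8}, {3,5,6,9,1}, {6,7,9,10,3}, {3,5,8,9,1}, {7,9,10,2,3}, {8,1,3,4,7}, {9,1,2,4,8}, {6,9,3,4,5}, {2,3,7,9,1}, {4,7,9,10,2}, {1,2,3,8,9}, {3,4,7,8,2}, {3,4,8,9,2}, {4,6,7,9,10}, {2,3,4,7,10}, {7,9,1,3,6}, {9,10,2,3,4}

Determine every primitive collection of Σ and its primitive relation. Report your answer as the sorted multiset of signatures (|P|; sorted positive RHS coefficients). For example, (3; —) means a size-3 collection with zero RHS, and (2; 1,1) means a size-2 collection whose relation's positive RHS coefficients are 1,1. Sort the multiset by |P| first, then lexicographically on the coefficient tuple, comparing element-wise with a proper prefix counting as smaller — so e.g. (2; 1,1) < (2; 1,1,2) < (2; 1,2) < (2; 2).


|primitive collections| = 11. Relations:

  P = {1,10}:  v_{1} + v_{10} = 0 ; sig = (2; —)
  P = {2,6}:  v_{2} + v_{6} = v_{9} ; sig = (2; 1)
  P = {5,7}:  v_{5} + v_{7} = v_{1} ; sig = (2; 1)
  P = {6,8}:  v_{6} + v_{8} = v_{5} ; sig = (2; 1)
  P = {2,5}:  v_{2} + v_{5} = v_{8} + v_{9} ; sig = (2; 1,1)
  P = {5,10}:  v_{5} + v_{10} = v_{3} + v_{4} + v_{9} ; sig = (2; 1,1,1)
  P = {8,10}:  v_{8} + v_{10} = v_{2} + v_{3} + v_{4} ; sig = (2; 1,1,1)
  P = {7,8,9}:  v_{7} + v_{8} + v_{9} = v_{1} + v_{2} ; sig = (3; 1,1)
  P = {3,4,7,9}:  v_{3} + v_{4} + v_{7} + v_{9} = 0 ; sig = (4; —)
  P = {1,2,3,4}:  v_{1} + v_{2} + v_{3} + v_{4} = v_{8} ; sig = (4; 1)
  P = {1,3,4,9}:  v_{1} + v_{3} + v_{4} + v_{9} = v_{5} ; sig = (4; 1)

so the primitive-relation signature multiset is
    |P|=2: 7 collections, coeffs (), (1), (1), (1), (1,1), (1,1,1), (1,1,1)
    |P|=3: 1 collection, coeffs (1,1)
    |P|=4: 3 collections, coeffs (), (1), (1)


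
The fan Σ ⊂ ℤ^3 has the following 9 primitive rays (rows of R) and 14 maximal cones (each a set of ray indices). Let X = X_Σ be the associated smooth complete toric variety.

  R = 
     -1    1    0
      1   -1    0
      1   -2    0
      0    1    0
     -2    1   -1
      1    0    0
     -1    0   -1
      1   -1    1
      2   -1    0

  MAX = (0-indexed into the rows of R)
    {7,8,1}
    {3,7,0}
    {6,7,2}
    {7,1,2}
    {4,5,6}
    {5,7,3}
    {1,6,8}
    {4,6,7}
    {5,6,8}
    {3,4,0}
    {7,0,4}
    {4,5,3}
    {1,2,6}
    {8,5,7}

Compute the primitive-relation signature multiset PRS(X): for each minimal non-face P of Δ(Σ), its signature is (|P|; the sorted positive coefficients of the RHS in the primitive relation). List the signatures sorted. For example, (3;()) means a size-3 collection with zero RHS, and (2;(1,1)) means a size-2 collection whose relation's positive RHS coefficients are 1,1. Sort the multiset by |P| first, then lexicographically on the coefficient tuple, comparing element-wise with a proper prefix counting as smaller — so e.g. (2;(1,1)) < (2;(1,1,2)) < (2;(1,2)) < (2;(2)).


Δ(Σ) — 9 vertices, 20 min non-faces:

  P = {0,1}:  v_{0} + v_{1} = 0 ; sig = (2;())
  P = {0,5}:  v_{0} + v_{5} = v_{3} ; sig = (2;(1))
  P = {0,6}:  v_{0} + v_{6} = v_{4} ; sig = (2;(1))
  P = {0,8}:  v_{0} + v_{8} = v_{5} ; sig = (2;(1))
  P = {1,3}:  v_{1} + v_{3} = v_{5} ; sig = (2;(1))
  P = {1,4}:  v_{1} + v_{4} = v_{6} ; sig = (2;(1))
  P = {1,5}:  v_{1} + v_{5} = v_{8} ; sig = (2;(1))
  P = {2,3}:  v_{2} + v_{3} = v_{1} ; sig = (2;(1))
  P = {0,2}:  v_{0} + v_{2} = v_{6} + v_{7} ; sig = (2;(1,1))
  P = {3,6}:  v_{3} + v_{6} = v_{4} + v_{5} ; sig = (2;(1,1))
  P = {4,8}:  v_{4} + v_{8} = v_{5} + v_{6} ; sig = (2;(1,1))
  P = {2,4}:  v_{2} + v_{4} = 2·v_{6} + v_{7} ; sig = (2;(1,2))
  P = {2,5}:  v_{2} + v_{5} = 2·v_{1} ; sig = (2;(2))
  P = {3,8}:  v_{3} + v_{8} = 2·v_{5} ; sig = (2;(2))
  P = {2,8}:  v_{2} + v_{8} = 3·v_{1} ; sig = (2;(3))
  P = {4,5,7}:  v_{4} + v_{5} + v_{7} = 0 ; sig = (3;())
  P = {1,6,7}:  v_{1} + v_{6} + v_{7} = v_{2} ; sig = (3;(1))
  P = {3,4,7}:  v_{3} + v_{4} + v_{7} = v_{0} ; sig = (3;(1))
  P = {5,6,7}:  v_{5} + v_{6} + v_{7} = v_{1} ; sig = (3;(1))
  P = {6,7,8}:  v_{6} + v_{7} + v_{8} = 2·v_{1} ; sig = (3;(2))

Signatures (|P|; sorted positive RHS coefficients), sorted:
{ (2;()),  (2;(1)) ×7,  (2;(1,1)) ×3,  (2;(1,2)),  (2;(2)) ×2,  (2;(3)),  (3;()),  (3;(1)) ×3,  (3;(2)) }


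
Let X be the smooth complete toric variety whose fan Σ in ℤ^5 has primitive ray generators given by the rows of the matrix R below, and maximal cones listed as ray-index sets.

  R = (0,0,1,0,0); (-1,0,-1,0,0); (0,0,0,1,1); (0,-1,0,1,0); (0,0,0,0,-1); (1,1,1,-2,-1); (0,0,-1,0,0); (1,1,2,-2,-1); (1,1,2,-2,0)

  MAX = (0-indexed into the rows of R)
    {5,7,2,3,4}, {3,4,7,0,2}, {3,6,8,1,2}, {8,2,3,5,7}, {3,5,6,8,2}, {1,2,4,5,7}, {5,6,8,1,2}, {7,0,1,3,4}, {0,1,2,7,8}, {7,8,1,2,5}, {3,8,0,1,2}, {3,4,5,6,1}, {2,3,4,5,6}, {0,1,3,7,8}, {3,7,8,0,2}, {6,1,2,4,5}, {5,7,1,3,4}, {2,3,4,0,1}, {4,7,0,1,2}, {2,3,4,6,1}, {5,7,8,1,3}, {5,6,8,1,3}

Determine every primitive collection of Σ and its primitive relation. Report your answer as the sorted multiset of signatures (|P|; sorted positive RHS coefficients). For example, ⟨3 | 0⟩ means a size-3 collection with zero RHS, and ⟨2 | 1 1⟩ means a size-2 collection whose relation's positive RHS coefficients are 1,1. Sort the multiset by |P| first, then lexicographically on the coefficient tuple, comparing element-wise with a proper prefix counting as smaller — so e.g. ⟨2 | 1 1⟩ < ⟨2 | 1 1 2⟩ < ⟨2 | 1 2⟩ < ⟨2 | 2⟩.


6 minimal non-faces of Δ(Σ) (on 9 rays):

  P = {0,6}:  v_{0} + v_{6} = 0  ⇒ sig = ⟨2 | 0⟩
  P = {0,5}:  v_{0} + v_{5} = v_{7}  ⇒ sig = ⟨2 | 1⟩
  P = {4,8}:  v_{4} + v_{8} = v_{7}  ⇒ sig = ⟨2 | 1⟩
  P = {6,7}:  v_{6} + v_{7} = v_{5}  ⇒ sig = ⟨2 | 1⟩
  P = {1,2,3,5}:  v_{1} + v_{2} + v_{3} + v_{5} = 0  ⇒ sig = ⟨4 | 0⟩
  P = {1,2,3,7}:  v_{1} + v_{2} + v_{3} + v_{7} = v_{0}  ⇒ sig = ⟨4 | 1⟩

Sorted signature multiset PRS(X):
    ⟨2 | 0⟩
    ⟨2 | 1⟩
    ⟨2 | 1⟩
    ⟨2 | 1⟩
    ⟨4 | 0⟩
    ⟨4 | 1⟩


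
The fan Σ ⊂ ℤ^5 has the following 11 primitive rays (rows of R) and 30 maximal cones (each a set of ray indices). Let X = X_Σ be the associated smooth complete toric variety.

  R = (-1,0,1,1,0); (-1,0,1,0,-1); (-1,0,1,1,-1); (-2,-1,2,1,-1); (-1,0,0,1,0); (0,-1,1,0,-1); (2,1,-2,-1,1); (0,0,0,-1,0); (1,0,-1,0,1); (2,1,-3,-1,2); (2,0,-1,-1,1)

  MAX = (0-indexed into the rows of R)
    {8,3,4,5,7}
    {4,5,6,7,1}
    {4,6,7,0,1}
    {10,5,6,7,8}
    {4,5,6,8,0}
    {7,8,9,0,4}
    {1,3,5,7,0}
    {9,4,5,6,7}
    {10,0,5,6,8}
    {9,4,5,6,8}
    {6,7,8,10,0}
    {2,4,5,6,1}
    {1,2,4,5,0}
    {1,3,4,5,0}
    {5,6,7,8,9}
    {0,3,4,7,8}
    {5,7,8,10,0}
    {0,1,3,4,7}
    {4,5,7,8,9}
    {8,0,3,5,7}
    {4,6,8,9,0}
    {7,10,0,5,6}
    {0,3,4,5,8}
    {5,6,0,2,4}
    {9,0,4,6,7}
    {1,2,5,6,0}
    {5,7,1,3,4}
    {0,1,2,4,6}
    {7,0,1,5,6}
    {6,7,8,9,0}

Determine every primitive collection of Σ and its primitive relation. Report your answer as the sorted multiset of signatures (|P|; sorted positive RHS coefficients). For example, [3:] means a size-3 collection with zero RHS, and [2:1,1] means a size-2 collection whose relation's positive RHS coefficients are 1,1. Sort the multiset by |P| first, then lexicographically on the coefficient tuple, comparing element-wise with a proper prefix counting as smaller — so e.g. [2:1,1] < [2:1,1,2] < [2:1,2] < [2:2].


Δ(Σ) — 11 vertices, 18 min non-faces:

  P={1,8}:  v_{1} + v_{8} = 0  so sig = [2:]
  P={3,6}:  v_{3} + v_{6} = 0  so sig = [2:]
  P={2,7}:  v_{2} + v_{7} = v_{1}  so sig = [2:1]
  P={4,10}:  v_{4} + v_{10} = v_{8}  so sig = [2:1]
  P={2,9}:  v_{2} + v_{9} = v_{4} + v_{6}  so sig = [2:1,1]
  P={1,9}:  v_{1} + v_{9} = v_{4} + v_{6} + v_{7}  so sig = [2:1,1,1]
  P={2,10}:  v_{2} + v_{10} = v_{0} + v_{5} + v_{6}  so sig = [2:1,1,1]
  P={3,9}:  v_{3} + v_{9} = v_{4} + v_{7} + v_{8}  so sig = [2:1,1,1]
  P={1,10}:  v_{1} + v_{10} = v_{0} + v_{5} + v_{6} + v_{7}  so sig = [2:1,1,1,1]
  P={2,3}:  v_{2} + v_{3} = v_{0} + v_{1} + v_{4} + v_{5}  so sig = [2:1,1,1,1]
  P={2,8}:  v_{2} + v_{8} = v_{0} + v_{4} + v_{5} + v_{6}  so sig = [2:1,1,1,1]
  P={3,10}:  v_{3} + v_{10} = v_{0} + v_{5} + v_{7} + v_{8}  so sig = [2:1,1,1,1]
  P={9,10}:  v_{9} + v_{10} = v_{6} + v_{7} + 2·v_{8}  so sig = [2:1,1,2]
  P={0,5,9}:  v_{0} + v_{5} + v_{9} = v_{8}  so sig = [3:1]
  P={0,4,5,7}:  v_{0} + v_{4} + v_{5} + v_{7} = v_{3}  so sig = [4:1]
  P={4,6,7,8}:  v_{4} + v_{6} + v_{7} + v_{8} = v_{9}  so sig = [4:1]
  P={0,1,4,5,6}:  v_{0} + v_{1} + v_{4} + v_{5} + v_{6} = v_{2}  so sig = [5:1]
  P={0,5,6,7,8}:  v_{0} + v_{5} + v_{6} + v_{7} + v_{8} = v_{10}  so sig = [5:1]

so the primitive-relation signature multiset is
[[2:], [2:], [2:1], [2:1], [2:1,1], [2:1,1,1], [2:1,1,1], [2:1,1,1], [2:1,1,1,1], [2:1,1,1,1], [2:1,1,1,1], [2:1,1,1,1], [2:1,1,2], [3:1], [4:1], [4:1], [5:1], [5:1]]


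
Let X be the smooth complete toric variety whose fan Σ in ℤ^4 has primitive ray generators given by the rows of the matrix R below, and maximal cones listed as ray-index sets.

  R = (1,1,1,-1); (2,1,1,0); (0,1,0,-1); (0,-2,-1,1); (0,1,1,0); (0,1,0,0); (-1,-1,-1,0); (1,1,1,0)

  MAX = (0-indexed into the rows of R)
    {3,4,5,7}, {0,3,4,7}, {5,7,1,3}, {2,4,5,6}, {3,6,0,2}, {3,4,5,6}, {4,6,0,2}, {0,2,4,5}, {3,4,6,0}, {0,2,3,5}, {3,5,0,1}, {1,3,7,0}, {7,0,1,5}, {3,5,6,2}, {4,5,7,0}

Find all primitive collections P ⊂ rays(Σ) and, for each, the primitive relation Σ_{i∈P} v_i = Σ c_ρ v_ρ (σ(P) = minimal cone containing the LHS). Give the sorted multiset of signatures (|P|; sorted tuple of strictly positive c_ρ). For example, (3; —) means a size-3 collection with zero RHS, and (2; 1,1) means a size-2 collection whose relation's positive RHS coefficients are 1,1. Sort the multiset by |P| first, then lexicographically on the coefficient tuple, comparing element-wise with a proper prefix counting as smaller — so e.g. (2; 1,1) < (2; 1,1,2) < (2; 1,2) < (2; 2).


9 minimal non-faces of Δ(Σ) (on 8 rays):

  {6,7}:  v_{6} + v_{7} = 0 — sig = (2; —)
  {2,7}:  v_{2} + v_{7} = v_{0} + v_{5} — sig = (2; 1,1)
  {1,6}:  v_{1} + v_{6} = v_{0} + v_{3} + v_{5} — sig = (2; 1,1,1)
  {1,2}:  v_{1} + v_{2} = 2·v_{0} + v_{3} + 2·v_{5} — sig = (2; 1,2,2)
  {1,4}:  v_{1} + v_{4} = 2·v_{7} — sig = (2; 2)
  {2,3,4}:  v_{2} + v_{3} + v_{4} = 0 — sig = (3; —)
  {0,5,6}:  v_{0} + v_{5} + v_{6} = v_{2} — sig = (3; 1)
  {0,3,4,5}:  v_{0} + v_{3} + v_{4} + v_{5} = v_{7} — sig = (4; 1)
  {0,3,5,7}:  v_{0} + v_{3} + v_{5} + v_{7} = v_{1} — sig = (4; 1)

Signatures (|P|; sorted positive RHS coefficients), sorted:
    (2; —)
    (2; 1,1)
    (2; 1,1,1)
    (2; 1,2,2)
    (2; 2)
    (3; —)
    (3; 1)
    (4; 1)
    (4; 1)


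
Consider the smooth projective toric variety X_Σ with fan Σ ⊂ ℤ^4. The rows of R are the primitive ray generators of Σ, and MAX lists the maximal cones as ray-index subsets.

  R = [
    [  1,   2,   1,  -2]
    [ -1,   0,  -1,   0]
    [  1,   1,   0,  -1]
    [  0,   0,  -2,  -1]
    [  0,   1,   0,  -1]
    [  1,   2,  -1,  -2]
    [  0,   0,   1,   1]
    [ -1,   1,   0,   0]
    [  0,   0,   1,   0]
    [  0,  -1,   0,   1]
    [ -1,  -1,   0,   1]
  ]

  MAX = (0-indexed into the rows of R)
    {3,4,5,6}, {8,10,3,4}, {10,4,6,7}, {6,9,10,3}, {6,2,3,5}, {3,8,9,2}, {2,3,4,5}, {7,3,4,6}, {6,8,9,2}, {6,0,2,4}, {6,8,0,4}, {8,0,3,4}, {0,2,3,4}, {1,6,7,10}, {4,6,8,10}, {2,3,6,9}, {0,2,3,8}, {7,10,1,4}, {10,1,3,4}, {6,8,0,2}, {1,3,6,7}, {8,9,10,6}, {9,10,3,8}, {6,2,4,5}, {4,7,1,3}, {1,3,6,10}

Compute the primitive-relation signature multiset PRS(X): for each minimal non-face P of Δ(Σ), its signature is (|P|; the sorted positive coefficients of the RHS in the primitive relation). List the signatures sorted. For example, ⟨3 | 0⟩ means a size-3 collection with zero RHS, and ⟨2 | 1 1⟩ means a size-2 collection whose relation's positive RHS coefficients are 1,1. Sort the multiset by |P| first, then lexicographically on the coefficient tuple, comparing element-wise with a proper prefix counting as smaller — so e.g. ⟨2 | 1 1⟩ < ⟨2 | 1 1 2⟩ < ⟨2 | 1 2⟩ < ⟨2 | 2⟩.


25 minimal non-faces of Δ(Σ) (on 11 rays):

  P={2,10}:  v_{2} + v_{10} = 0  ⟹  sig = ⟨2 | 0⟩
  P={4,9}:  v_{4} + v_{9} = 0  ⟹  sig = ⟨2 | 0⟩
  P={0,9}:  v_{0} + v_{9} = v_{2} + v_{8}  ⟹  sig = ⟨2 | 1 1⟩
  P={0,10}:  v_{0} + v_{10} = v_{4} + v_{8}  ⟹  sig = ⟨2 | 1 1⟩
  P={1,8}:  v_{1} + v_{8} = v_{4} + v_{10}  ⟹  sig = ⟨2 | 1 1⟩
  P={5,8}:  v_{5} + v_{8} = v_{2} + v_{4}  ⟹  sig = ⟨2 | 1 1⟩
  P={7,9}:  v_{7} + v_{9} = v_{1} + v_{6}  ⟹  sig = ⟨2 | 1 1⟩
  P={1,2}:  v_{1} + v_{2} = v_{3} + v_{4} + v_{6}  ⟹  sig = ⟨2 | 1 1 1⟩
  P={1,9}:  v_{1} + v_{9} = v_{3} + v_{6} + v_{10}  ⟹  sig = ⟨2 | 1 1 1⟩
  P={5,9}:  v_{5} + v_{9} = v_{2} + v_{3} + v_{6}  ⟹  sig = ⟨2 | 1 1 1⟩
  P={5,10}:  v_{5} + v_{10} = v_{3} + v_{4} + v_{6}  ⟹  sig = ⟨2 | 1 1 1⟩
  P={7,8}:  v_{7} + v_{8} = 2·v_{4} + v_{6} + v_{10}  ⟹  sig = ⟨2 | 1 1 2⟩
  P={2,7}:  v_{2} + v_{7} = v_{3} + 2·v_{4} + 2·v_{6}  ⟹  sig = ⟨2 | 1 2 2⟩
  P={0,7}:  v_{0} + v_{7} = 3·v_{4} + v_{6}  ⟹  sig = ⟨2 | 1 3⟩
  P={0,1}:  v_{0} + v_{1} = 2·v_{4}  ⟹  sig = ⟨2 | 2⟩
  P={0,5}:  v_{0} + v_{5} = 2·v_{2} + 2·v_{4}  ⟹  sig = ⟨2 | 2 2⟩
  P={1,5}:  v_{1} + v_{5} = 2·v_{3} + 2·v_{4} + 2·v_{6}  ⟹  sig = ⟨2 | 2 2 2⟩
  P={5,7}:  v_{5} + v_{7} = 2·v_{3} + 3·v_{4} + 3·v_{6}  ⟹  sig = ⟨2 | 2 3 3⟩
  P={3,6,8}:  v_{3} + v_{6} + v_{8} = 0  ⟹  sig = ⟨3 | 0⟩
  P={1,4,6}:  v_{1} + v_{4} + v_{6} = v_{7}  ⟹  sig = ⟨3 | 1⟩
  P={2,4,8}:  v_{2} + v_{4} + v_{8} = v_{0}  ⟹  sig = ⟨3 | 1⟩
  P={0,3,6}:  v_{0} + v_{3} + v_{6} = v_{2} + v_{4}  ⟹  sig = ⟨3 | 1 1⟩
  P={3,7,10}:  v_{3} + v_{7} + v_{10} = 2·v_{1}  ⟹  sig = ⟨3 | 2⟩
  P={2,3,4,6}:  v_{2} + v_{3} + v_{4} + v_{6} = v_{5}  ⟹  sig = ⟨4 | 1⟩
  P={3,4,6,10}:  v_{3} + v_{4} + v_{6} + v_{10} = v_{1}  ⟹  sig = ⟨4 | 1⟩

Sorted signature multiset PRS(X):
    |P|=2: 18 collections, coeffs (), (), (1,1), (1,1), (1,1), (1,1), (1,1), (1,1,1), (1,1,1), (1,1,1), (1,1,1), (1,1,2), (1,2,2), (1,3), (2), (2,2), (2,2,2), (2,3,3)
    |P|=3: 5 collections, coeffs (), (1), (1), (1,1), (2)
    |P|=4: 2 collections, coeffs (1), (1)


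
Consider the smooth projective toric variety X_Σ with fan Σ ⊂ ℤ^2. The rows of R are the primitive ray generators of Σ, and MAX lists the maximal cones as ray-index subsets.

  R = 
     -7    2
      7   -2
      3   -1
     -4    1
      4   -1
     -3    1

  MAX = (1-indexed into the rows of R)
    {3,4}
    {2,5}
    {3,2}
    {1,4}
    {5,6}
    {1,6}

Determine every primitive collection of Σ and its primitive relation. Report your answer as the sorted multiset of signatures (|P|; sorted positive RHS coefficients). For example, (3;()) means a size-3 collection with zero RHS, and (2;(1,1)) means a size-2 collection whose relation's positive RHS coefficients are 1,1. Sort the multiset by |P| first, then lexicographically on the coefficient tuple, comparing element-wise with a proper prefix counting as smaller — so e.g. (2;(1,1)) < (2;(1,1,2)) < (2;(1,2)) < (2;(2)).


9 minimal non-faces of Δ(Σ) (on 6 rays):

  P={1,2}:  v_{1} + v_{2} = 0  ⇒ sig = (2;())
  P={3,6}:  v_{3} + v_{6} = 0  ⇒ sig = (2;())
  P={4,5}:  v_{4} + v_{5} = 0  ⇒ sig = (2;())
  P={1,3}:  v_{1} + v_{3} = v_{4}  ⇒ sig = (2;(1))
  P={1,5}:  v_{1} + v_{5} = v_{6}  ⇒ sig = (2;(1))
  P={2,4}:  v_{2} + v_{4} = v_{3}  ⇒ sig = (2;(1))
  P={2,6}:  v_{2} + v_{6} = v_{5}  ⇒ sig = (2;(1))
  P={3,5}:  v_{3} + v_{5} = v_{2}  ⇒ sig = (2;(1))
  P={4,6}:  v_{4} + v_{6} = v_{1}  ⇒ sig = (2;(1))

so the primitive-relation signature multiset is
[(2;()), (2;()), (2;()), (2;(1)), (2;(1)), (2;(1)), (2;(1)), (2;(1)), (2;(1))]


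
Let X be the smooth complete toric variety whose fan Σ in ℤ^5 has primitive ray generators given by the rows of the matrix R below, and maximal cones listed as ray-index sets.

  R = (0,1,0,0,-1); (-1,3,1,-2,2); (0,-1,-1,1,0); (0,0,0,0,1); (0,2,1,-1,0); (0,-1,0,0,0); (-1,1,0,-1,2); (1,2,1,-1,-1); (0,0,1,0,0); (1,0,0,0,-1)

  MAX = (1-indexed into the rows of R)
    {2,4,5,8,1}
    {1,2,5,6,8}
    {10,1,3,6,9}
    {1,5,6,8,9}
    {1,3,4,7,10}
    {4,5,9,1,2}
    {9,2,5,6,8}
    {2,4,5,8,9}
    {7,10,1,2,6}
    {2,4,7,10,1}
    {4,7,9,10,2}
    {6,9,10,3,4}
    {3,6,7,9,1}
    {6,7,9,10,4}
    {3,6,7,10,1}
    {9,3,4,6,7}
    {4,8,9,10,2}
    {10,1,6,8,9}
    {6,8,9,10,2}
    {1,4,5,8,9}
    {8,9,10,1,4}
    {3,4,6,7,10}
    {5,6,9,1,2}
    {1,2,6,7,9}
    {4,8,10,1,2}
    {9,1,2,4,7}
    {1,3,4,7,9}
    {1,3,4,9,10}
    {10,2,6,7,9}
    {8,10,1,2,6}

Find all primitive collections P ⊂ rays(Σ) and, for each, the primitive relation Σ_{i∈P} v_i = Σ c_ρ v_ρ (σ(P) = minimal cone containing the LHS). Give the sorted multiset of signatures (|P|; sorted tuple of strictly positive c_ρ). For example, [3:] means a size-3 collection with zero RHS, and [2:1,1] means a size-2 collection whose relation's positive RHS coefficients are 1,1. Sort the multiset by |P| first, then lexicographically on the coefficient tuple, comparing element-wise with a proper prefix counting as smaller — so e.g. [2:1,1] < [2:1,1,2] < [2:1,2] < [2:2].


Δ(Σ) — 10 vertices, 14 min non-faces:

  P = {5,7}:  v_{5} + v_{7} = v_{2}  →  sig = [2:1]
  P = {5,10}:  v_{5} + v_{10} = v_{8}  →  sig = [2:1]
  P = {3,5}:  v_{3} + v_{5} = v_{1} + v_{4}  →  sig = [2:1,1]
  P = {7,8}:  v_{7} + v_{8} = v_{2} + v_{10}  →  sig = [2:1,1]
  P = {2,3}:  v_{2} + v_{3} = v_{1} + v_{4} + v_{7}  →  sig = [2:1,1,1]
  P = {3,8}:  v_{3} + v_{8} = v_{1} + v_{4} + v_{10}  →  sig = [2:1,1,1]
  P = {1,4,6}:  v_{1} + v_{4} + v_{6} = 0  →  sig = [3:]
  P = {4,5,6}:  v_{4} + v_{5} + v_{6} = v_{7} + v_{9} + v_{10}  →  sig = [3:1,1,1]
  P = {2,4,6}:  v_{2} + v_{4} + v_{6} = 2·v_{7} + v_{9} + v_{10}  →  sig = [3:1,1,2]
  P = {4,6,8}:  v_{4} + v_{6} + v_{8} = v_{7} + v_{9} + 2·v_{10}  →  sig = [3:1,1,2]
  P = {1,7,9,10}:  v_{1} + v_{7} + v_{9} + v_{10} = v_{5}  →  sig = [4:1]
  P = {3,7,9,10}:  v_{3} + v_{7} + v_{9} + v_{10} = v_{4}  →  sig = [4:1]
  P = {1,2,9,10}:  v_{1} + v_{2} + v_{9} + v_{10} = 2·v_{5}  →  sig = [4:2]
  P = {1,2,8,9}:  v_{1} + v_{2} + v_{8} + v_{9} = 3·v_{5}  →  sig = [4:3]

Sorted signature multiset PRS(X):
[[2:1], [2:1], [2:1,1], [2:1,1], [2:1,1,1], [2:1,1,1], [3:], [3:1,1,1], [3:1,1,2], [3:1,1,2], [4:1], [4:1], [4:2], [4:3]]


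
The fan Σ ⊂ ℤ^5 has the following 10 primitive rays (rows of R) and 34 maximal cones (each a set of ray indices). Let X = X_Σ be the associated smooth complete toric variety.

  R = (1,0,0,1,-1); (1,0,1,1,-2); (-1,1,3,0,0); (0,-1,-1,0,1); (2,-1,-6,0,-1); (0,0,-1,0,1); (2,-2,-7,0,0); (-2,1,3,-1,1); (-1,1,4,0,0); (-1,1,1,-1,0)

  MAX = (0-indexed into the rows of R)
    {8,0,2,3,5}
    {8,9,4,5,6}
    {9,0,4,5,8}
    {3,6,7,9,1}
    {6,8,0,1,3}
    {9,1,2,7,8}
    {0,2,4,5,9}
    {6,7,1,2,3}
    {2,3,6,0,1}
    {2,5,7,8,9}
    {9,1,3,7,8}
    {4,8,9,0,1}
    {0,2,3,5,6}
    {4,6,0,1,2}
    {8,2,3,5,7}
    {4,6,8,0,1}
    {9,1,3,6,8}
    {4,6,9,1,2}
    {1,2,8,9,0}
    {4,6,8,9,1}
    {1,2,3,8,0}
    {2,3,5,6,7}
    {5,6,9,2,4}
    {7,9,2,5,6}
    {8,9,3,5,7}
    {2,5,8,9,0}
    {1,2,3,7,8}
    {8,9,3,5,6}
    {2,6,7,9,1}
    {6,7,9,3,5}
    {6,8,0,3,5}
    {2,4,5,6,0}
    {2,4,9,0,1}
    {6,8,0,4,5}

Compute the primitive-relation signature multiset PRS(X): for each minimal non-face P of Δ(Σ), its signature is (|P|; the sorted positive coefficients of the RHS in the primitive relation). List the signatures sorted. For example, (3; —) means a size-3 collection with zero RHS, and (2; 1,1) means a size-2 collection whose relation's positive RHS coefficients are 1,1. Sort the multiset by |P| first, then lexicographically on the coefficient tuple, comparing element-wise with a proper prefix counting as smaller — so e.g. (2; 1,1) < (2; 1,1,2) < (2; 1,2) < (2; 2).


10 minimal non-faces of Δ(Σ) (on 10 rays):

  P={0,7}:  v_{0} + v_{7} = v_{2}  so sig = (2; 1)
  P={1,5}:  v_{1} + v_{5} = v_{0}  so sig = (2; 1)
  P={3,4}:  v_{3} + v_{4} = v_{6}  so sig = (2; 1)
  P={4,7}:  v_{4} + v_{7} = v_{2} + v_{6} + v_{9}  so sig = (2; 1,1,1)
  P={0,3,9}:  v_{0} + v_{3} + v_{9} = 0  so sig = (3; —)
  P={2,6,8}:  v_{2} + v_{6} + v_{8} = 0  so sig = (3; —)
  P={0,6,9}:  v_{0} + v_{6} + v_{9} = v_{4}  so sig = (3; 1)
  P={2,3,9}:  v_{2} + v_{3} + v_{9} = v_{7}  so sig = (3; 1)
  P={2,4,8}:  v_{2} + v_{4} + v_{8} = v_{0} + v_{9}  so sig = (3; 1,1)
  P={6,7,8}:  v_{6} + v_{7} + v_{8} = v_{3} + v_{9}  so sig = (3; 1,1)

so the primitive-relation signature multiset is
{ (2; 1) ×3,  (2; 1,1,1),  (3; —) ×2,  (3; 1) ×2,  (3; 1,1) ×2 }


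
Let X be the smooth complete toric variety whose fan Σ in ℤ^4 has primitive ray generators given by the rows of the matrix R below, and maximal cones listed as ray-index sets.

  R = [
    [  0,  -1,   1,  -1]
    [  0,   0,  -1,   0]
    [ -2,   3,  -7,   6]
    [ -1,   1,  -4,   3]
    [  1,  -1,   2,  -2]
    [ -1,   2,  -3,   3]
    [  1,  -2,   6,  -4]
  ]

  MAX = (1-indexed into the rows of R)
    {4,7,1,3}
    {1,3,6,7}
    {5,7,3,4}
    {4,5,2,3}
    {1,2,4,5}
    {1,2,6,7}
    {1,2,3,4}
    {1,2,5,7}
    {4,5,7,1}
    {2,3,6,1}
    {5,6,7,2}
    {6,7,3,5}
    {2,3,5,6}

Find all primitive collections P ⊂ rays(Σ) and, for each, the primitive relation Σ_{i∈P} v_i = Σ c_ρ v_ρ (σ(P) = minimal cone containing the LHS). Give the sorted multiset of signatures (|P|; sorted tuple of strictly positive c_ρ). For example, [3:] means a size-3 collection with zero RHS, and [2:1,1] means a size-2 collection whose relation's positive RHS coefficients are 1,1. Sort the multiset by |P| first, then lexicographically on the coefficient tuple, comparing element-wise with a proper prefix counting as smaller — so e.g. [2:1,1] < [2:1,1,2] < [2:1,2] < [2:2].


Minimal non-faces — 5 found among 7 rays, 13 max cones:

  P = {4,6}:  v_{4} + v_{6} = v_{3} ; sig = [2:1]
  P = {1,5,6}:  v_{1} + v_{5} + v_{6} = 0 ; sig = [3:]
  P = {1,3,5}:  v_{1} + v_{3} + v_{5} = v_{4} ; sig = [3:1]
  P = {2,4,7}:  v_{2} + v_{4} + v_{7} = v_{1} ; sig = [3:1]
  P = {2,3,7}:  v_{2} + v_{3} + v_{7} = v_{1} + v_{6} ; sig = [3:1,1]

Hence PRS(X_Σ) =
    |P|=2: 1 collection, coeffs (1)
    |P|=3: 4 collections, coeffs (), (1), (1), (1,1)


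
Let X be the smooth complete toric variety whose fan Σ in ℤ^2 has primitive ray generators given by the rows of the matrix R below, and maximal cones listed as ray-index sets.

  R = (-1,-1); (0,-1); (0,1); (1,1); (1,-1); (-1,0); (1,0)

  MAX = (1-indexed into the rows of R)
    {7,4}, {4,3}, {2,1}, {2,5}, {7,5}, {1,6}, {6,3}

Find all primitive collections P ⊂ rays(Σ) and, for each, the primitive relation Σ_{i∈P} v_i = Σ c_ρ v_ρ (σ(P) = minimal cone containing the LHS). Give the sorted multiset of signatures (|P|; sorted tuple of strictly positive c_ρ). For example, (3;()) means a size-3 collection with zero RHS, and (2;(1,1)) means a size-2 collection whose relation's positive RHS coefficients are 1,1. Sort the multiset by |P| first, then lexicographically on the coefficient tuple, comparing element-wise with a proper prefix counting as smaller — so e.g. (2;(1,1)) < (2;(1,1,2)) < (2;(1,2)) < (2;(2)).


Δ(Σ) — 7 vertices, 14 min non-faces:

  {1,4}:  v_{1} + v_{4} = 0  ⇒ sig = (2;())
  {2,3}:  v_{2} + v_{3} = 0  ⇒ sig = (2;())
  {6,7}:  v_{6} + v_{7} = 0  ⇒ sig = (2;())
  {1,3}:  v_{1} + v_{3} = v_{6}  ⇒ sig = (2;(1))
  {1,7}:  v_{1} + v_{7} = v_{2}  ⇒ sig = (2;(1))
  {2,4}:  v_{2} + v_{4} = v_{7}  ⇒ sig = (2;(1))
  {2,6}:  v_{2} + v_{6} = v_{1}  ⇒ sig = (2;(1))
  {2,7}:  v_{2} + v_{7} = v_{5}  ⇒ sig = (2;(1))
  {3,5}:  v_{3} + v_{5} = v_{7}  ⇒ sig = (2;(1))
  {3,7}:  v_{3} + v_{7} = v_{4}  ⇒ sig = (2;(1))
  {4,6}:  v_{4} + v_{6} = v_{3}  ⇒ sig = (2;(1))
  {5,6}:  v_{5} + v_{6} = v_{2}  ⇒ sig = (2;(1))
  {1,5}:  v_{1} + v_{5} = 2·v_{2}  ⇒ sig = (2;(2))
  {4,5}:  v_{4} + v_{5} = 2·v_{7}  ⇒ sig = (2;(2))

Sorted signature multiset PRS(X):
    (2;())
    (2;())
    (2;())
    (2;(1))
    (2;(1))
    (2;(1))
    (2;(1))
    (2;(1))
    (2;(1))
    (2;(1))
    (2;(1))
    (2;(1))
    (2;(2))
    (2;(2))


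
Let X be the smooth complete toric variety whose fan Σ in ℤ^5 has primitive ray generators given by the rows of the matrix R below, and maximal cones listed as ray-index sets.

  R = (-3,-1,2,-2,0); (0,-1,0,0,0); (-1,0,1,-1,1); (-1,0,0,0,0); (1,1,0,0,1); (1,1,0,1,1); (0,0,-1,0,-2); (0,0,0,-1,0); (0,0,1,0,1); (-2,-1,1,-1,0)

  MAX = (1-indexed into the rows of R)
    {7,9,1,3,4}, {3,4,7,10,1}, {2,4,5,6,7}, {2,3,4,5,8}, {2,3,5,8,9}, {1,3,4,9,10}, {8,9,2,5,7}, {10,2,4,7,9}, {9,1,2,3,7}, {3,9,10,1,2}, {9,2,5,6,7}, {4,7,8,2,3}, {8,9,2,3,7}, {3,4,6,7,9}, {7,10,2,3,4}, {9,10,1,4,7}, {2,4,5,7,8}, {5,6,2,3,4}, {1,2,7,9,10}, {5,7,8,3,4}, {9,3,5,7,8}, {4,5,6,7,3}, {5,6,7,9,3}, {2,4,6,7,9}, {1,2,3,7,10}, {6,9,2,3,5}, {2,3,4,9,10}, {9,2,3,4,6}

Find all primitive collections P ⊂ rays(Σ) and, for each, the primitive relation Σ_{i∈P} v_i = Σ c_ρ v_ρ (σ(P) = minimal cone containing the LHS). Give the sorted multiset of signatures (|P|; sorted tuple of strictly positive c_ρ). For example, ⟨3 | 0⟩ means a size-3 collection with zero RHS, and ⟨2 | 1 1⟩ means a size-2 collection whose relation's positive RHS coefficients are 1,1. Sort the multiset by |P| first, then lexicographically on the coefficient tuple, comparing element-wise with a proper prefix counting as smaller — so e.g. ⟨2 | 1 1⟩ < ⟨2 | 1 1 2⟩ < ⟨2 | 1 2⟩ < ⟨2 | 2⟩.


Primitive collections (14):

  P = {5,10}:  v_{5} + v_{10} = v_{3}  so sig = ⟨2 | 1⟩
  P = {6,8}:  v_{6} + v_{8} = v_{5}  so sig = ⟨2 | 1⟩
  P = {6,10}:  v_{6} + v_{10} = v_{4} + v_{9}  so sig = ⟨2 | 1 1⟩
  P = {1,6}:  v_{1} + v_{6} = v_{3} + v_{4} + v_{7} + 2·v_{9}  so sig = ⟨2 | 1 1 1 2⟩
  P = {1,5}:  v_{1} + v_{5} = 2·v_{3} + v_{7} + v_{9}  so sig = ⟨2 | 1 1 2⟩
  P = {8,10}:  v_{8} + v_{10} = v_{2} + 2·v_{3} + v_{7}  so sig = ⟨2 | 1 1 2⟩
  P = {1,8}:  v_{1} + v_{8} = v_{2} + 3·v_{3} + 2·v_{7} + v_{9}  so sig = ⟨2 | 1 1 2 3⟩
  P = {4,8,9}:  v_{4} + v_{8} + v_{9} = v_{3}  so sig = ⟨3 | 1⟩
  P = {4,5,9}:  v_{4} + v_{5} + v_{9} = v_{3} + v_{6}  so sig = ⟨3 | 1 1⟩
  P = {1,2,4}:  v_{1} + v_{2} + v_{4} = 2·v_{10}  so sig = ⟨3 | 2⟩
  P = {2,3,6,7}:  v_{2} + v_{3} + v_{6} + v_{7} = 0  so sig = ⟨4 | 0⟩
  P = {2,3,5,7}:  v_{2} + v_{3} + v_{5} + v_{7} = v_{8}  so sig = ⟨4 | 1⟩
  P = {3,7,9,10}:  v_{3} + v_{7} + v_{9} + v_{10} = v_{1}  so sig = ⟨4 | 1⟩
  P = {2,3,4,7,9}:  v_{2} + v_{3} + v_{4} + v_{7} + v_{9} = v_{10}  so sig = ⟨5 | 1⟩

Hence PRS(X_Σ) =
    ⟨2 | 1⟩
    ⟨2 | 1⟩
    ⟨2 | 1 1⟩
    ⟨2 | 1 1 1 2⟩
    ⟨2 | 1 1 2⟩
    ⟨2 | 1 1 2⟩
    ⟨2 | 1 1 2 3⟩
    ⟨3 | 1⟩
    ⟨3 | 1 1⟩
    ⟨3 | 2⟩
    ⟨4 | 0⟩
    ⟨4 | 1⟩
    ⟨4 | 1⟩
    ⟨5 | 1⟩


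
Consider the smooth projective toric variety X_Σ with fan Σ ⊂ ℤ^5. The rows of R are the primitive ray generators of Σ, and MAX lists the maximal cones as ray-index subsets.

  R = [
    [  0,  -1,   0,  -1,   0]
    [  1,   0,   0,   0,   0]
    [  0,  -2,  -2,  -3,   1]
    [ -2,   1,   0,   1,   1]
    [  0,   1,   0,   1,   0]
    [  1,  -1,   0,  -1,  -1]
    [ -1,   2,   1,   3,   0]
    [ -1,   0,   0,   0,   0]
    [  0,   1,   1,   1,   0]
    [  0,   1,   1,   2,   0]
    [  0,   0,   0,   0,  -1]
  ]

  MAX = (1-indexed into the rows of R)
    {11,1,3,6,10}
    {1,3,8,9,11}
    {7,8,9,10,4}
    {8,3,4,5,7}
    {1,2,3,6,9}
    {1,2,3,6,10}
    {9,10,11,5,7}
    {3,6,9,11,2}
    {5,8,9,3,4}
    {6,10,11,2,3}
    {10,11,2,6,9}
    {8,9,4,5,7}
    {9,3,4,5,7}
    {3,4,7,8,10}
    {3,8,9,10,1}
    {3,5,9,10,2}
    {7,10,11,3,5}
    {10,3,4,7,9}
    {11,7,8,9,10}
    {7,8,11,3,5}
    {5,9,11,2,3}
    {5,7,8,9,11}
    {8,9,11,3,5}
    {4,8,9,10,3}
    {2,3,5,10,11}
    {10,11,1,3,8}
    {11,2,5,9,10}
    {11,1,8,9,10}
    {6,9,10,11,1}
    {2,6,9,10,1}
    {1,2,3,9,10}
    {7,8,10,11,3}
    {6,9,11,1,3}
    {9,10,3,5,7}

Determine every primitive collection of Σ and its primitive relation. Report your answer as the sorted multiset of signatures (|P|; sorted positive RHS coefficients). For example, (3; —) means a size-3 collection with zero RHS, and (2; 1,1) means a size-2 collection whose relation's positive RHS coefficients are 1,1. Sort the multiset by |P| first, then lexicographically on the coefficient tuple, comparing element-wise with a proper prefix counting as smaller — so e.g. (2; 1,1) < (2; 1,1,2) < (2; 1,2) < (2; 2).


Minimal non-faces — 18 found among 11 rays, 34 max cones:

  {1,5}:  v_{1} + v_{5} = 0  →  sig = (2; —)
  {2,8}:  v_{2} + v_{8} = 0  →  sig = (2; —)
  {4,6}:  v_{4} + v_{6} = v_{8}  →  sig = (2; 1)
  {1,7}:  v_{1} + v_{7} = v_{8} + v_{10}  →  sig = (2; 1,1)
  {2,7}:  v_{2} + v_{7} = v_{5} + v_{10}  →  sig = (2; 1,1)
  {5,6}:  v_{5} + v_{6} = v_{2} + v_{11}  →  sig = (2; 1,1)
  {6,7}:  v_{6} + v_{7} = v_{10} + v_{11}  →  sig = (2; 1,1)
  {6,8}:  v_{6} + v_{8} = v_{1} + v_{11}  →  sig = (2; 1,1)
  {2,4}:  v_{2} + v_{4} = v_{3} + v_{7} + v_{9}  →  sig = (2; 1,1,1)
  {1,4}:  v_{1} + v_{4} = v_{3} + 2·v_{8} + v_{9} + v_{10}  →  sig = (2; 1,1,1,2)
  {4,11}:  v_{4} + v_{11} = v_{5} + 2·v_{8}  →  sig = (2; 1,2)
  {1,2,11}:  v_{1} + v_{2} + v_{11} = v_{6}  →  sig = (3; 1)
  {5,8,10}:  v_{5} + v_{8} + v_{10} = v_{7}  →  sig = (3; 1)
  {4,5,10}:  v_{4} + v_{5} + v_{10} = v_{3} + 2·v_{7} + v_{9}  →  sig = (3; 1,1,2)
  {3,9,10,11}:  v_{3} + v_{9} + v_{10} + v_{11} = 0  →  sig = (4; —)
  {3,7,8,9}:  v_{3} + v_{7} + v_{8} + v_{9} = v_{4}  →  sig = (4; 1)
  {3,6,9,10}:  v_{3} + v_{6} + v_{9} + v_{10} = v_{1} + v_{2}  →  sig = (4; 1,1)
  {3,7,9,11}:  v_{3} + v_{7} + v_{9} + v_{11} = v_{5} + v_{8}  →  sig = (4; 1,1)

Hence PRS(X_Σ) =
    |P|=2: 11 collections, coeffs (), (), (1), (1,1), (1,1), (1,1), (1,1), (1,1), (1,1,1), (1,1,1,2), (1,2)
    |P|=3: 3 collections, coeffs (1), (1), (1,1,2)
    |P|=4: 4 collections, coeffs (), (1), (1,1), (1,1)


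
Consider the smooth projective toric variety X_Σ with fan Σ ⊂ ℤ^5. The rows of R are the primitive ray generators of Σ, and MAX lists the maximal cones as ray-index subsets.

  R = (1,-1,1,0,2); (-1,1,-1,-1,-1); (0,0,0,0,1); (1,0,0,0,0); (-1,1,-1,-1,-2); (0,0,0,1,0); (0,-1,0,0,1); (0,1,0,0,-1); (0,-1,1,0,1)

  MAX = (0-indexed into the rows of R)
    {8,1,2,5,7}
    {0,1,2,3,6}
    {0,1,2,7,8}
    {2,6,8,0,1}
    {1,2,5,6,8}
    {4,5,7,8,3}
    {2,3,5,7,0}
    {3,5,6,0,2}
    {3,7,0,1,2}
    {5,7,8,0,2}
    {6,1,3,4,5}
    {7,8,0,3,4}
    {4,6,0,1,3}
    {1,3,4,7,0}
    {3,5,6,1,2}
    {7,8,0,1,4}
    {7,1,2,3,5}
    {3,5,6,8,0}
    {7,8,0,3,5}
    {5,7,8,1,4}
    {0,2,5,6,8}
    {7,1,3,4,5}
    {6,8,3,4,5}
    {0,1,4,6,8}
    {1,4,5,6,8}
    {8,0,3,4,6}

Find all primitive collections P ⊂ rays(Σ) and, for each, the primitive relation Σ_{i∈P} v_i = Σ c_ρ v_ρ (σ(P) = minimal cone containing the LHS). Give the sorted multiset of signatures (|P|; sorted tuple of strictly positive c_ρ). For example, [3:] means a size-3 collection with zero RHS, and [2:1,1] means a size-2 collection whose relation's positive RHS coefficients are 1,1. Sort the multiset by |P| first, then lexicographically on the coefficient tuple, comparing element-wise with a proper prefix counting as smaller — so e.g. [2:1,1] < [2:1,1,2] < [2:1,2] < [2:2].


Σ has 6 primitive collections:

  {6,7}:  v_{6} + v_{7} = 0  ⇒ sig = [2:]
  {2,4}:  v_{2} + v_{4} = v_{1}  ⇒ sig = [2:1]
  {0,4,5}:  v_{0} + v_{4} + v_{5} = 0  ⇒ sig = [3:]
  {0,1,5}:  v_{0} + v_{1} + v_{5} = v_{2}  ⇒ sig = [3:1]
  {2,3,8}:  v_{2} + v_{3} + v_{8} = v_{0}  ⇒ sig = [3:1]
  {1,3,8}:  v_{1} + v_{3} + v_{8} = v_{0} + v_{4}  ⇒ sig = [3:1,1]

so the primitive-relation signature multiset is
[[2:], [2:1], [3:], [3:1], [3:1], [3:1,1]]


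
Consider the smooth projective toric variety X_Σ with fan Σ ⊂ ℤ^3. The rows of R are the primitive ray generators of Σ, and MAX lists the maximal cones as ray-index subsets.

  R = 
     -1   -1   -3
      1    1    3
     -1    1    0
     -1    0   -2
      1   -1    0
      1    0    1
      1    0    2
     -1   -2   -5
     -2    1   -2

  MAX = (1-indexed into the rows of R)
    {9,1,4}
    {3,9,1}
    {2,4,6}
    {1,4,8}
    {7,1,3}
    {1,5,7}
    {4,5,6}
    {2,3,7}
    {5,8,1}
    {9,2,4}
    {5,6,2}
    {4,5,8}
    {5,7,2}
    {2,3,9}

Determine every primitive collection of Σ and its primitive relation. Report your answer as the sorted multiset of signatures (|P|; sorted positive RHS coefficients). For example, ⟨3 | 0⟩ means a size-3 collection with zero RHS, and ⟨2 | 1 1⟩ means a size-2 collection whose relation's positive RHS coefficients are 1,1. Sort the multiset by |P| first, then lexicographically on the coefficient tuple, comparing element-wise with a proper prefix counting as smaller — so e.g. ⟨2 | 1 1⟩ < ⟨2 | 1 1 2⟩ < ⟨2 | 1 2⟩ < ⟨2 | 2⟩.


Minimal non-faces — 17 found among 9 rays, 14 max cones:

  • {1,2}:  v_{1} + v_{2} = 0  →  sig = ⟨2 | 0⟩
  • {3,5}:  v_{3} + v_{5} = 0  →  sig = ⟨2 | 0⟩
  • {4,7}:  v_{4} + v_{7} = 0  →  sig = ⟨2 | 0⟩
  • {3,4}:  v_{3} + v_{4} = v_{9}  →  sig = ⟨2 | 1⟩
  • {5,9}:  v_{5} + v_{9} = v_{4}  →  sig = ⟨2 | 1⟩
  • {7,9}:  v_{7} + v_{9} = v_{3}  →  sig = ⟨2 | 1⟩
  • {1,6}:  v_{1} + v_{6} = v_{4} + v_{5}  →  sig = ⟨2 | 1 1⟩
  • {2,8}:  v_{2} + v_{8} = v_{4} + v_{5}  →  sig = ⟨2 | 1 1⟩
  • {3,6}:  v_{3} + v_{6} = v_{2} + v_{4}  →  sig = ⟨2 | 1 1⟩
  • {3,8}:  v_{3} + v_{8} = v_{1} + v_{4}  →  sig = ⟨2 | 1 1⟩
  • {6,7}:  v_{6} + v_{7} = v_{2} + v_{5}  →  sig = ⟨2 | 1 1⟩
  • {7,8}:  v_{7} + v_{8} = v_{1} + v_{5}  →  sig = ⟨2 | 1 1⟩
  • {6,9}:  v_{6} + v_{9} = v_{2} + 2·v_{4}  →  sig = ⟨2 | 1 2⟩
  • {8,9}:  v_{8} + v_{9} = v_{1} + 2·v_{4}  →  sig = ⟨2 | 1 2⟩
  • {6,8}:  v_{6} + v_{8} = 2·v_{4} + 2·v_{5}  →  sig = ⟨2 | 2 2⟩
  • {1,4,5}:  v_{1} + v_{4} + v_{5} = v_{8}  →  sig = ⟨3 | 1⟩
  • {2,4,5}:  v_{2} + v_{4} + v_{5} = v_{6}  →  sig = ⟨3 | 1⟩

so the primitive-relation signature multiset is
    ⟨2 | 0⟩
    ⟨2 | 0⟩
    ⟨2 | 0⟩
    ⟨2 | 1⟩
    ⟨2 | 1⟩
    ⟨2 | 1⟩
    ⟨2 | 1 1⟩
    ⟨2 | 1 1⟩
    ⟨2 | 1 1⟩
    ⟨2 | 1 1⟩
    ⟨2 | 1 1⟩
    ⟨2 | 1 1⟩
    ⟨2 | 1 2⟩
    ⟨2 | 1 2⟩
    ⟨2 | 2 2⟩
    ⟨3 | 1⟩
    ⟨3 | 1⟩


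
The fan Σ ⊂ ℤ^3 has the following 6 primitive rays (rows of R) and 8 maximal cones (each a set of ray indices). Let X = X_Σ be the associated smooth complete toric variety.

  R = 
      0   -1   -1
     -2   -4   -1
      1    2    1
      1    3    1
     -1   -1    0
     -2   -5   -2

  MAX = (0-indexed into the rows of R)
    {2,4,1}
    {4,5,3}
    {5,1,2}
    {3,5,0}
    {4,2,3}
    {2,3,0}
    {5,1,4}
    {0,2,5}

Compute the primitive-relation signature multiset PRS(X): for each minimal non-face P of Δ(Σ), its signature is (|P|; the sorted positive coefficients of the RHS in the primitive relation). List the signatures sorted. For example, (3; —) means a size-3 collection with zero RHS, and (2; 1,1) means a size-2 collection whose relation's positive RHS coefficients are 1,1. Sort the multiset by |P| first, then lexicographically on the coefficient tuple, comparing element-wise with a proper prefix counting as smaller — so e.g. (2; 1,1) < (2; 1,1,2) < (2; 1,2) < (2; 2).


Δ(Σ) — 6 vertices, 5 min non-faces:

  • {0,1}:  v_{0} + v_{1} = v_{5} — sig = (2; 1)
  • {1,3}:  v_{1} + v_{3} = v_{4} — sig = (2; 1)
  • {0,4}:  v_{0} + v_{4} = v_{3} + v_{5} — sig = (2; 1,1)
  • {2,3,5}:  v_{2} + v_{3} + v_{5} = 0 — sig = (3; —)
  • {2,4,5}:  v_{2} + v_{4} + v_{5} = v_{1} — sig = (3; 1)

Sorted signature multiset PRS(X):
    (2; 1)
    (2; 1)
    (2; 1,1)
    (3; —)
    (3; 1)


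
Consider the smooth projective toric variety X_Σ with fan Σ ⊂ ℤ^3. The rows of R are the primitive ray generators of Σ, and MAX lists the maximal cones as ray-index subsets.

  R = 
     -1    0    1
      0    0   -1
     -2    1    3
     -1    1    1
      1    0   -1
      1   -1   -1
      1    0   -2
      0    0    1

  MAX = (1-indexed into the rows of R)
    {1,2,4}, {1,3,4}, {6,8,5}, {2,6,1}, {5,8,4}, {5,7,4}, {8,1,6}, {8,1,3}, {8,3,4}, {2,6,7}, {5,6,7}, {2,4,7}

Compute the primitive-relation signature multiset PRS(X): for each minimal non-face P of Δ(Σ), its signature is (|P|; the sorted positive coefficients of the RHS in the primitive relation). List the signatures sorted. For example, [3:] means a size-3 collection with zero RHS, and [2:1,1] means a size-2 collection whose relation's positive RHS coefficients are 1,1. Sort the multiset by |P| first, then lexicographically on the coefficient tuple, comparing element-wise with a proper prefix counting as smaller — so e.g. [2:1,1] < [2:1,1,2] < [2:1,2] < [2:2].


Primitive collections (11):

  {1,5}:  v_{1} + v_{5} = 0 ; sig = [2:]
  {2,8}:  v_{2} + v_{8} = 0 ; sig = [2:]
  {4,6}:  v_{4} + v_{6} = 0 ; sig = [2:]
  {1,7}:  v_{1} + v_{7} = v_{2} ; sig = [2:1]
  {2,5}:  v_{2} + v_{5} = v_{7} ; sig = [2:1]
  {3,7}:  v_{3} + v_{7} = v_{4} ; sig = [2:1]
  {7,8}:  v_{7} + v_{8} = v_{5} ; sig = [2:1]
  {2,3}:  v_{2} + v_{3} = v_{1} + v_{4} ; sig = [2:1,1]
  {3,5}:  v_{3} + v_{5} = v_{4} + v_{8} ; sig = [2:1,1]
  {3,6}:  v_{3} + v_{6} = v_{1} + v_{8} ; sig = [2:1,1]
  {1,4,8}:  v_{1} + v_{4} + v_{8} = v_{3} ; sig = [3:1]

Signatures (|P|; sorted positive RHS coefficients), sorted:
{ [2:] ×3,  [2:1] ×4,  [2:1,1] ×3,  [3:1] }


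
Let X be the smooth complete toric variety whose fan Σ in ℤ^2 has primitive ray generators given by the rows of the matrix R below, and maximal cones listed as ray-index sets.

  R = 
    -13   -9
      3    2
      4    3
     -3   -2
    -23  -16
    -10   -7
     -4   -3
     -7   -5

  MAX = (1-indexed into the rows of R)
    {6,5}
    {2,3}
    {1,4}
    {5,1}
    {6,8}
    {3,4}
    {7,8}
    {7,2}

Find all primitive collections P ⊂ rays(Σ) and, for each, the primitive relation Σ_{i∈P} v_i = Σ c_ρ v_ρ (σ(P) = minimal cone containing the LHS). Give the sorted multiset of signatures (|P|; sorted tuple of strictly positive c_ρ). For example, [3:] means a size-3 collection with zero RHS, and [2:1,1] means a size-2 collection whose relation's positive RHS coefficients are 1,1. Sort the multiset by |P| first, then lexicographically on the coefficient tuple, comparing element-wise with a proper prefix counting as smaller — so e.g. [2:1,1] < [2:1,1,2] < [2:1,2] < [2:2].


Minimal non-faces — 20 found among 8 rays, 8 max cones:

  • {2,4}:  v_{2} + v_{4} = 0  so sig = [2:]
  • {3,7}:  v_{3} + v_{7} = 0  so sig = [2:]
  • {1,2}:  v_{1} + v_{2} = v_{6}  so sig = [2:1]
  • {1,6}:  v_{1} + v_{6} = v_{5}  so sig = [2:1]
  • {2,6}:  v_{2} + v_{6} = v_{8}  so sig = [2:1]
  • {2,8}:  v_{2} + v_{8} = v_{7}  so sig = [2:1]
  • {3,8}:  v_{3} + v_{8} = v_{4}  so sig = [2:1]
  • {4,6}:  v_{4} + v_{6} = v_{1}  so sig = [2:1]
  • {4,7}:  v_{4} + v_{7} = v_{8}  so sig = [2:1]
  • {4,8}:  v_{4} + v_{8} = v_{6}  so sig = [2:1]
  • {1,7}:  v_{1} + v_{7} = v_{6} + v_{8}  so sig = [2:1,1]
  • {3,5}:  v_{3} + v_{5} = v_{1} + 2·v_{4}  so sig = [2:1,2]
  • {5,7}:  v_{5} + v_{7} = 2·v_{6} + v_{8}  so sig = [2:1,2]
  • {1,8}:  v_{1} + v_{8} = 2·v_{6}  so sig = [2:2]
  • {2,5}:  v_{2} + v_{5} = 2·v_{6}  so sig = [2:2]
  • {3,6}:  v_{3} + v_{6} = 2·v_{4}  so sig = [2:2]
  • {4,5}:  v_{4} + v_{5} = 2·v_{1}  so sig = [2:2]
  • {6,7}:  v_{6} + v_{7} = 2·v_{8}  so sig = [2:2]
  • {1,3}:  v_{1} + v_{3} = 3·v_{4}  so sig = [2:3]
  • {5,8}:  v_{5} + v_{8} = 3·v_{6}  so sig = [2:3]

Sorted signature multiset PRS(X):
{ [2:] ×2,  [2:1] ×8,  [2:1,1],  [2:1,2] ×2,  [2:2] ×5,  [2:3] ×2 }
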